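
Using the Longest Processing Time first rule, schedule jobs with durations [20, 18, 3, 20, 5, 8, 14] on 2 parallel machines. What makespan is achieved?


Sort jobs in decreasing order (LPT): [20, 20, 18, 14, 8, 5, 3]
Assign each job to the least loaded machine:
  Machine 1: jobs [20, 18, 5], load = 43
  Machine 2: jobs [20, 14, 8, 3], load = 45
Makespan = max load = 45

45


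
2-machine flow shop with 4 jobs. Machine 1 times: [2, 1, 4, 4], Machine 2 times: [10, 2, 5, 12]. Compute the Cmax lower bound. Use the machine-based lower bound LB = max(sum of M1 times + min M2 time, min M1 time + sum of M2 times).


LB1 = sum(M1 times) + min(M2 times) = 11 + 2 = 13
LB2 = min(M1 times) + sum(M2 times) = 1 + 29 = 30
Lower bound = max(LB1, LB2) = max(13, 30) = 30

30


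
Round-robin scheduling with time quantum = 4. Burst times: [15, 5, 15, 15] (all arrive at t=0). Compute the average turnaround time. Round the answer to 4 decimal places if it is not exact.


Time quantum = 4
Execution trace:
  J1 runs 4 units, time = 4
  J2 runs 4 units, time = 8
  J3 runs 4 units, time = 12
  J4 runs 4 units, time = 16
  J1 runs 4 units, time = 20
  J2 runs 1 units, time = 21
  J3 runs 4 units, time = 25
  J4 runs 4 units, time = 29
  J1 runs 4 units, time = 33
  J3 runs 4 units, time = 37
  J4 runs 4 units, time = 41
  J1 runs 3 units, time = 44
  J3 runs 3 units, time = 47
  J4 runs 3 units, time = 50
Finish times: [44, 21, 47, 50]
Average turnaround = 162/4 = 40.5

40.5


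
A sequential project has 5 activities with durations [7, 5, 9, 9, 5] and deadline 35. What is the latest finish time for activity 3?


LF(activity 3) = deadline - sum of successor durations
Successors: activities 4 through 5 with durations [9, 5]
Sum of successor durations = 14
LF = 35 - 14 = 21

21


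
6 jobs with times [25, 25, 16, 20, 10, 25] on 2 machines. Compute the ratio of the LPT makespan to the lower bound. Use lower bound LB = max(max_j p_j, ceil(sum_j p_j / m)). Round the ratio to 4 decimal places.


LPT order: [25, 25, 25, 20, 16, 10]
Machine loads after assignment: [60, 61]
LPT makespan = 61
Lower bound = max(max_job, ceil(total/2)) = max(25, 61) = 61
Ratio = 61 / 61 = 1.0

1.0


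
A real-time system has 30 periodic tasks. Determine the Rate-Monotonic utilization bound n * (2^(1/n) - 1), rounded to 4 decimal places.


Compute 2^(1/30) = 1.0233738920
Subtract 1: 1.0233738920 - 1 = 0.0233738920
Multiply by n: 30 * 0.0233738920 = 0.7012167600
Round to 4 dp: 0.7012

0.7012


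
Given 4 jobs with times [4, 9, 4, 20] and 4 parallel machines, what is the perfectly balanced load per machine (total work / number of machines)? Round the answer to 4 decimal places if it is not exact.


Total processing time = 4 + 9 + 4 + 20 = 37
Number of machines = 4
Ideal balanced load = 37 / 4 = 9.25

9.25


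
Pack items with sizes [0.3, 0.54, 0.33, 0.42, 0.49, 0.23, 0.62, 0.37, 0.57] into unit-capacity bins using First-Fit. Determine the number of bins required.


Place items sequentially using First-Fit:
  Item 0.3 -> new Bin 1
  Item 0.54 -> Bin 1 (now 0.84)
  Item 0.33 -> new Bin 2
  Item 0.42 -> Bin 2 (now 0.75)
  Item 0.49 -> new Bin 3
  Item 0.23 -> Bin 2 (now 0.98)
  Item 0.62 -> new Bin 4
  Item 0.37 -> Bin 3 (now 0.86)
  Item 0.57 -> new Bin 5
Total bins used = 5

5


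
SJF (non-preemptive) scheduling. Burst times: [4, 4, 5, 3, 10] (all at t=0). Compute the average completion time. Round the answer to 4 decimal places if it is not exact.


SJF order (ascending): [3, 4, 4, 5, 10]
Completion times:
  Job 1: burst=3, C=3
  Job 2: burst=4, C=7
  Job 3: burst=4, C=11
  Job 4: burst=5, C=16
  Job 5: burst=10, C=26
Average completion = 63/5 = 12.6

12.6


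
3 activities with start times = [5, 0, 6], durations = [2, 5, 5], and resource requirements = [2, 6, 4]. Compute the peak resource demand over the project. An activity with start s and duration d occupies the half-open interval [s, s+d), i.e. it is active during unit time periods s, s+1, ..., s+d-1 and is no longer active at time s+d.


Each activity i is active on [start_i, start_i + duration_i).
Compute total resource usage per time slot:
  t=0: active resources = [6], total = 6
  t=1: active resources = [6], total = 6
  t=2: active resources = [6], total = 6
  t=3: active resources = [6], total = 6
  t=4: active resources = [6], total = 6
  t=5: active resources = [2], total = 2
  t=6: active resources = [2, 4], total = 6
  t=7: active resources = [4], total = 4
  t=8: active resources = [4], total = 4
  t=9: active resources = [4], total = 4
  t=10: active resources = [4], total = 4
Peak resource demand = 6

6


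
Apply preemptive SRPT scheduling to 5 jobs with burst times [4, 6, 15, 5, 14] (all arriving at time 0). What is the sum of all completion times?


Since all jobs arrive at t=0, SRPT equals SPT ordering.
SPT order: [4, 5, 6, 14, 15]
Completion times:
  Job 1: p=4, C=4
  Job 2: p=5, C=9
  Job 3: p=6, C=15
  Job 4: p=14, C=29
  Job 5: p=15, C=44
Total completion time = 4 + 9 + 15 + 29 + 44 = 101

101


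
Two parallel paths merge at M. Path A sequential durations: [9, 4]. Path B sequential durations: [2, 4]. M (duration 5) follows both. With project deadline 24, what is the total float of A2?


Forward pass: ES(A2) = sum of predecessors on chain A = 9
EF = ES + duration = 9 + 4 = 13
Backward pass: LF(M) = deadline = 24; LS(M) = 24 - 5 = 19
LF(A2) = LS(M) - sum(successors on chain A) = 19 - 0 = 19
LS = LF - duration = 19 - 4 = 15
Total float = LS - ES = 15 - 9 = 6

6


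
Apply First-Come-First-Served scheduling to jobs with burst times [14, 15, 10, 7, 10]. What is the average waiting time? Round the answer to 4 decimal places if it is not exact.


FCFS order (as given): [14, 15, 10, 7, 10]
Waiting times:
  Job 1: wait = 0
  Job 2: wait = 14
  Job 3: wait = 29
  Job 4: wait = 39
  Job 5: wait = 46
Sum of waiting times = 128
Average waiting time = 128/5 = 25.6

25.6


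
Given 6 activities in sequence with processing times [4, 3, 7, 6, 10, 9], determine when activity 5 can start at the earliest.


Activity 5 starts after activities 1 through 4 complete.
Predecessor durations: [4, 3, 7, 6]
ES = 4 + 3 + 7 + 6 = 20

20


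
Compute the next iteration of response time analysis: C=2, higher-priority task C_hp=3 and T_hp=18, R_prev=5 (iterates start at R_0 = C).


R_next = C + ceil(R_prev / T_hp) * C_hp
ceil(5 / 18) = ceil(0.2778) = 1
Interference = 1 * 3 = 3
R_next = 2 + 3 = 5
R_next = R_prev, so the iteration has converged (response time = 5).

5


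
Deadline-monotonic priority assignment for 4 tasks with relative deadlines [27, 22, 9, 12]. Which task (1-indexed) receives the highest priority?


Sort tasks by relative deadline (ascending):
  Task 3: deadline = 9
  Task 4: deadline = 12
  Task 2: deadline = 22
  Task 1: deadline = 27
Priority order (highest first): [3, 4, 2, 1]
Highest priority task = 3

3


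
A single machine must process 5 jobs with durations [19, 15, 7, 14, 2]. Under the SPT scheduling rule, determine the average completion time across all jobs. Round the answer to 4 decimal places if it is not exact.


Sort jobs by processing time (SPT order): [2, 7, 14, 15, 19]
Compute completion times sequentially:
  Job 1: processing = 2, completes at 2
  Job 2: processing = 7, completes at 9
  Job 3: processing = 14, completes at 23
  Job 4: processing = 15, completes at 38
  Job 5: processing = 19, completes at 57
Sum of completion times = 129
Average completion time = 129/5 = 25.8

25.8


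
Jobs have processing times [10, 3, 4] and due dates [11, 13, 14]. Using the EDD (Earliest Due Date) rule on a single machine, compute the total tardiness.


Sort by due date (EDD order): [(10, 11), (3, 13), (4, 14)]
Compute completion times and tardiness:
  Job 1: p=10, d=11, C=10, tardiness=max(0,10-11)=0
  Job 2: p=3, d=13, C=13, tardiness=max(0,13-13)=0
  Job 3: p=4, d=14, C=17, tardiness=max(0,17-14)=3
Total tardiness = 3

3


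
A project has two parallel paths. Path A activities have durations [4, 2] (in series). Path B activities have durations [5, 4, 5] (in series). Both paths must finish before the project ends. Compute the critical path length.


Path A total = 4 + 2 = 6
Path B total = 5 + 4 + 5 = 14
Critical path = longest path = max(6, 14) = 14

14


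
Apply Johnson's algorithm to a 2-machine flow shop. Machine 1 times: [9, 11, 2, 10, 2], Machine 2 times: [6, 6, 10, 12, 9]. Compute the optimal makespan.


Apply Johnson's rule:
  Group 1 (a <= b): [(3, 2, 10), (5, 2, 9), (4, 10, 12)]
  Group 2 (a > b): [(1, 9, 6), (2, 11, 6)]
Optimal job order: [3, 5, 4, 1, 2]
Schedule:
  Job 3: M1 done at 2, M2 done at 12
  Job 5: M1 done at 4, M2 done at 21
  Job 4: M1 done at 14, M2 done at 33
  Job 1: M1 done at 23, M2 done at 39
  Job 2: M1 done at 34, M2 done at 45
Makespan = 45

45


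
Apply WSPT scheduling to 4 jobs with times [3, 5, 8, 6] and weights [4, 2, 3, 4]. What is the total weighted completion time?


Compute p/w ratios and sort ascending (WSPT): [(3, 4), (6, 4), (5, 2), (8, 3)]
Compute weighted completion times:
  Job (p=3,w=4): C=3, w*C=4*3=12
  Job (p=6,w=4): C=9, w*C=4*9=36
  Job (p=5,w=2): C=14, w*C=2*14=28
  Job (p=8,w=3): C=22, w*C=3*22=66
Total weighted completion time = 142

142


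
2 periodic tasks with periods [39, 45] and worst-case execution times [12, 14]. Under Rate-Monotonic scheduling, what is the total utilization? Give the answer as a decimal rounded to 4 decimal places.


Compute individual utilizations (exact fractions):
  Task 1: C/T = 12/39 = 4/13 (approx. 0.3077)
  Task 2: C/T = 14/45 (approx. 0.3111)
Total utilization U = 4/13 + 14/45 = 362/585
Rounded to 4 decimal places: U = 0.6188
RM (Liu & Layland) bound for 2 tasks = 0.828427; compare with U = 362/585 (approx. 0.618803)
U <= bound, so schedulable by RM sufficient condition.

0.6188


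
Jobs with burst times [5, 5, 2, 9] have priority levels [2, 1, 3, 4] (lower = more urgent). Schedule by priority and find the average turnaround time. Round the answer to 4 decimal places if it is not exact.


Sort by priority (ascending = highest first):
Order: [(1, 5), (2, 5), (3, 2), (4, 9)]
Completion times:
  Priority 1, burst=5, C=5
  Priority 2, burst=5, C=10
  Priority 3, burst=2, C=12
  Priority 4, burst=9, C=21
Average turnaround = 48/4 = 12.0

12.0


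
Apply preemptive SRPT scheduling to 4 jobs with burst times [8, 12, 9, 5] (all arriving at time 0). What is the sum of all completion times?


Since all jobs arrive at t=0, SRPT equals SPT ordering.
SPT order: [5, 8, 9, 12]
Completion times:
  Job 1: p=5, C=5
  Job 2: p=8, C=13
  Job 3: p=9, C=22
  Job 4: p=12, C=34
Total completion time = 5 + 13 + 22 + 34 = 74

74


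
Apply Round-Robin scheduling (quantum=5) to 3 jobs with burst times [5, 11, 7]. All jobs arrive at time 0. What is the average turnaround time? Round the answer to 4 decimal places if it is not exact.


Time quantum = 5
Execution trace:
  J1 runs 5 units, time = 5
  J2 runs 5 units, time = 10
  J3 runs 5 units, time = 15
  J2 runs 5 units, time = 20
  J3 runs 2 units, time = 22
  J2 runs 1 units, time = 23
Finish times: [5, 23, 22]
Average turnaround = 50/3 = 16.6667

16.6667


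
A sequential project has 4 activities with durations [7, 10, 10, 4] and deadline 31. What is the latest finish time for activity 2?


LF(activity 2) = deadline - sum of successor durations
Successors: activities 3 through 4 with durations [10, 4]
Sum of successor durations = 14
LF = 31 - 14 = 17

17


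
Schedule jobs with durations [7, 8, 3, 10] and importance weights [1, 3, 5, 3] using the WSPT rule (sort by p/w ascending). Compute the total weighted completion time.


Compute p/w ratios and sort ascending (WSPT): [(3, 5), (8, 3), (10, 3), (7, 1)]
Compute weighted completion times:
  Job (p=3,w=5): C=3, w*C=5*3=15
  Job (p=8,w=3): C=11, w*C=3*11=33
  Job (p=10,w=3): C=21, w*C=3*21=63
  Job (p=7,w=1): C=28, w*C=1*28=28
Total weighted completion time = 139

139


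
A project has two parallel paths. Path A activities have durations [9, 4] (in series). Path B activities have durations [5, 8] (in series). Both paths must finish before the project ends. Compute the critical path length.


Path A total = 9 + 4 = 13
Path B total = 5 + 8 = 13
Critical path = longest path = max(13, 13) = 13

13


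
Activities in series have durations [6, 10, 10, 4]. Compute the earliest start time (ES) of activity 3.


Activity 3 starts after activities 1 through 2 complete.
Predecessor durations: [6, 10]
ES = 6 + 10 = 16

16


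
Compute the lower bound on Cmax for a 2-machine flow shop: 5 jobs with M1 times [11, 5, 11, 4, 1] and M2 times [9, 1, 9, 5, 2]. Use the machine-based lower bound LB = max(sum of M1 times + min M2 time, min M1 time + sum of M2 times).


LB1 = sum(M1 times) + min(M2 times) = 32 + 1 = 33
LB2 = min(M1 times) + sum(M2 times) = 1 + 26 = 27
Lower bound = max(LB1, LB2) = max(33, 27) = 33

33


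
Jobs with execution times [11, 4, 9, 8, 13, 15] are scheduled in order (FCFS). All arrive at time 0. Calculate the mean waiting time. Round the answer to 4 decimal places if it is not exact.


FCFS order (as given): [11, 4, 9, 8, 13, 15]
Waiting times:
  Job 1: wait = 0
  Job 2: wait = 11
  Job 3: wait = 15
  Job 4: wait = 24
  Job 5: wait = 32
  Job 6: wait = 45
Sum of waiting times = 127
Average waiting time = 127/6 = 21.1667

21.1667


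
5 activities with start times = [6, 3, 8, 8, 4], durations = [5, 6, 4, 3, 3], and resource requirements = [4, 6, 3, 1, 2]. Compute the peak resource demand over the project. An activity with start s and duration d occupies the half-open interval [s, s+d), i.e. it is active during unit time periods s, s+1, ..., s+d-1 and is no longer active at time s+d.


Each activity i is active on [start_i, start_i + duration_i).
Compute total resource usage per time slot:
  t=0: active resources = [], total = 0
  t=1: active resources = [], total = 0
  t=2: active resources = [], total = 0
  t=3: active resources = [6], total = 6
  t=4: active resources = [6, 2], total = 8
  t=5: active resources = [6, 2], total = 8
  t=6: active resources = [4, 6, 2], total = 12
  t=7: active resources = [4, 6], total = 10
  t=8: active resources = [4, 6, 3, 1], total = 14
  t=9: active resources = [4, 3, 1], total = 8
  t=10: active resources = [4, 3, 1], total = 8
  t=11: active resources = [3], total = 3
Peak resource demand = 14

14


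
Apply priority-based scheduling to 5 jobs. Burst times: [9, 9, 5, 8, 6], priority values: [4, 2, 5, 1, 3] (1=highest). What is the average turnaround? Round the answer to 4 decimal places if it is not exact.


Sort by priority (ascending = highest first):
Order: [(1, 8), (2, 9), (3, 6), (4, 9), (5, 5)]
Completion times:
  Priority 1, burst=8, C=8
  Priority 2, burst=9, C=17
  Priority 3, burst=6, C=23
  Priority 4, burst=9, C=32
  Priority 5, burst=5, C=37
Average turnaround = 117/5 = 23.4

23.4


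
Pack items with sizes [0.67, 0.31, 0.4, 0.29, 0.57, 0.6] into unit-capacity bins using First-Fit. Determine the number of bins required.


Place items sequentially using First-Fit:
  Item 0.67 -> new Bin 1
  Item 0.31 -> Bin 1 (now 0.98)
  Item 0.4 -> new Bin 2
  Item 0.29 -> Bin 2 (now 0.69)
  Item 0.57 -> new Bin 3
  Item 0.6 -> new Bin 4
Total bins used = 4

4


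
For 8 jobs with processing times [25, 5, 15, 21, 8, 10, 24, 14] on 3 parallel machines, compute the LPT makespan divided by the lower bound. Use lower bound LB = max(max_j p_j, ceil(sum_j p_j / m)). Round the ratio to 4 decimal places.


LPT order: [25, 24, 21, 15, 14, 10, 8, 5]
Machine loads after assignment: [43, 38, 41]
LPT makespan = 43
Lower bound = max(max_job, ceil(total/3)) = max(25, 41) = 41
Ratio = 43 / 41 = 1.0488

1.0488


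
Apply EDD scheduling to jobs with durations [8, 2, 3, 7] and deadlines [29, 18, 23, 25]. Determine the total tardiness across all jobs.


Sort by due date (EDD order): [(2, 18), (3, 23), (7, 25), (8, 29)]
Compute completion times and tardiness:
  Job 1: p=2, d=18, C=2, tardiness=max(0,2-18)=0
  Job 2: p=3, d=23, C=5, tardiness=max(0,5-23)=0
  Job 3: p=7, d=25, C=12, tardiness=max(0,12-25)=0
  Job 4: p=8, d=29, C=20, tardiness=max(0,20-29)=0
Total tardiness = 0

0


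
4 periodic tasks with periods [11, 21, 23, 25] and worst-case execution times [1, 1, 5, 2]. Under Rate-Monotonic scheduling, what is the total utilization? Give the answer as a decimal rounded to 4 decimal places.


Compute individual utilizations (exact fractions):
  Task 1: C/T = 1/11 (approx. 0.0909)
  Task 2: C/T = 1/21 (approx. 0.0476)
  Task 3: C/T = 5/23 (approx. 0.2174)
  Task 4: C/T = 2/25 (approx. 0.08)
Total utilization U = 1/11 + 1/21 + 5/23 + 2/25 = 57901/132825
Rounded to 4 decimal places: U = 0.4359
RM (Liu & Layland) bound for 4 tasks = 0.756828; compare with U = 57901/132825 (approx. 0.435919)
U <= bound, so schedulable by RM sufficient condition.

0.4359


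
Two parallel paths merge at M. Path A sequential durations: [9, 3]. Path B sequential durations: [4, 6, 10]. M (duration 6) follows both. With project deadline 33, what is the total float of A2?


Forward pass: ES(A2) = sum of predecessors on chain A = 9
EF = ES + duration = 9 + 3 = 12
Backward pass: LF(M) = deadline = 33; LS(M) = 33 - 6 = 27
LF(A2) = LS(M) - sum(successors on chain A) = 27 - 0 = 27
LS = LF - duration = 27 - 3 = 24
Total float = LS - ES = 24 - 9 = 15

15


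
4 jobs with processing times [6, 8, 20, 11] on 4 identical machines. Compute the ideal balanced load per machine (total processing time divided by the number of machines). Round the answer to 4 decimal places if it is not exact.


Total processing time = 6 + 8 + 20 + 11 = 45
Number of machines = 4
Ideal balanced load = 45 / 4 = 11.25

11.25


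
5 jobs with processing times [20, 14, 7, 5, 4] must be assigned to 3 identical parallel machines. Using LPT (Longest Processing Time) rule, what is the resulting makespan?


Sort jobs in decreasing order (LPT): [20, 14, 7, 5, 4]
Assign each job to the least loaded machine:
  Machine 1: jobs [20], load = 20
  Machine 2: jobs [14], load = 14
  Machine 3: jobs [7, 5, 4], load = 16
Makespan = max load = 20

20


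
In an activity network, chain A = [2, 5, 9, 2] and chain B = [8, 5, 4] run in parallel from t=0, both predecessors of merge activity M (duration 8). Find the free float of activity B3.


ES(B3) = sum of predecessors on chain B = 13
EF(B3) = ES + duration = 13 + 4 = 17
Successor of B3 is M. ES(M) = max(sum(A), sum(B)) = max(18, 17) = 18
Free float = ES(successor) - EF(current) = 18 - 17 = 1

1


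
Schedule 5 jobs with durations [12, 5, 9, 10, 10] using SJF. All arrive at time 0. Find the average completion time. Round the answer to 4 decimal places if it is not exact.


SJF order (ascending): [5, 9, 10, 10, 12]
Completion times:
  Job 1: burst=5, C=5
  Job 2: burst=9, C=14
  Job 3: burst=10, C=24
  Job 4: burst=10, C=34
  Job 5: burst=12, C=46
Average completion = 123/5 = 24.6

24.6


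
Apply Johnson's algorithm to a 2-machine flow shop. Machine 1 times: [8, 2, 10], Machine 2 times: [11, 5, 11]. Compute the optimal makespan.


Apply Johnson's rule:
  Group 1 (a <= b): [(2, 2, 5), (1, 8, 11), (3, 10, 11)]
  Group 2 (a > b): []
Optimal job order: [2, 1, 3]
Schedule:
  Job 2: M1 done at 2, M2 done at 7
  Job 1: M1 done at 10, M2 done at 21
  Job 3: M1 done at 20, M2 done at 32
Makespan = 32

32


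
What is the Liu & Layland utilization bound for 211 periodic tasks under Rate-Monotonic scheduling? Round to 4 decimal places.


Compute 2^(1/211) = 1.0032904594
Subtract 1: 1.0032904594 - 1 = 0.0032904594
Multiply by n: 211 * 0.0032904594 = 0.6942869334
Round to 4 dp: 0.6943

0.6943


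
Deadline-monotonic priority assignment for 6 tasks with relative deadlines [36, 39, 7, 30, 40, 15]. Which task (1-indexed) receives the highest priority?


Sort tasks by relative deadline (ascending):
  Task 3: deadline = 7
  Task 6: deadline = 15
  Task 4: deadline = 30
  Task 1: deadline = 36
  Task 2: deadline = 39
  Task 5: deadline = 40
Priority order (highest first): [3, 6, 4, 1, 2, 5]
Highest priority task = 3

3


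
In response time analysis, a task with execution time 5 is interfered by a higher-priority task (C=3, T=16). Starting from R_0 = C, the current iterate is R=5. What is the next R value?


R_next = C + ceil(R_prev / T_hp) * C_hp
ceil(5 / 16) = ceil(0.3125) = 1
Interference = 1 * 3 = 3
R_next = 5 + 3 = 8

8


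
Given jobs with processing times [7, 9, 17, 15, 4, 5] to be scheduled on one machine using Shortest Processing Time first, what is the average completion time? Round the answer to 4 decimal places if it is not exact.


Sort jobs by processing time (SPT order): [4, 5, 7, 9, 15, 17]
Compute completion times sequentially:
  Job 1: processing = 4, completes at 4
  Job 2: processing = 5, completes at 9
  Job 3: processing = 7, completes at 16
  Job 4: processing = 9, completes at 25
  Job 5: processing = 15, completes at 40
  Job 6: processing = 17, completes at 57
Sum of completion times = 151
Average completion time = 151/6 = 25.1667

25.1667


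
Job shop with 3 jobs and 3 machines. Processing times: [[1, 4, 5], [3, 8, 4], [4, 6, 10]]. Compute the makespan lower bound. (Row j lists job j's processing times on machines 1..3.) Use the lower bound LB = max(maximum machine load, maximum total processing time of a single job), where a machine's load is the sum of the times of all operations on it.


Machine loads:
  Machine 1: 1 + 3 + 4 = 8
  Machine 2: 4 + 8 + 6 = 18
  Machine 3: 5 + 4 + 10 = 19
Max machine load = 19
Job totals:
  Job 1: 10
  Job 2: 15
  Job 3: 20
Max job total = 20
Lower bound = max(19, 20) = 20

20


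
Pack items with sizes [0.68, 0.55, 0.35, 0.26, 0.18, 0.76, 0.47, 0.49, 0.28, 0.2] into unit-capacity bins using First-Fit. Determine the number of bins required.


Place items sequentially using First-Fit:
  Item 0.68 -> new Bin 1
  Item 0.55 -> new Bin 2
  Item 0.35 -> Bin 2 (now 0.9)
  Item 0.26 -> Bin 1 (now 0.94)
  Item 0.18 -> new Bin 3
  Item 0.76 -> Bin 3 (now 0.94)
  Item 0.47 -> new Bin 4
  Item 0.49 -> Bin 4 (now 0.96)
  Item 0.28 -> new Bin 5
  Item 0.2 -> Bin 5 (now 0.48)
Total bins used = 5

5


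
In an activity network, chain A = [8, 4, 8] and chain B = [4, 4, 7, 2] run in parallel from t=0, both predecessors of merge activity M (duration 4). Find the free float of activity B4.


ES(B4) = sum of predecessors on chain B = 15
EF(B4) = ES + duration = 15 + 2 = 17
Successor of B4 is M. ES(M) = max(sum(A), sum(B)) = max(20, 17) = 20
Free float = ES(successor) - EF(current) = 20 - 17 = 3

3


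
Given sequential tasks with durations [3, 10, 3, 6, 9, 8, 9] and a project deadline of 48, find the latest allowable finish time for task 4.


LF(activity 4) = deadline - sum of successor durations
Successors: activities 5 through 7 with durations [9, 8, 9]
Sum of successor durations = 26
LF = 48 - 26 = 22

22


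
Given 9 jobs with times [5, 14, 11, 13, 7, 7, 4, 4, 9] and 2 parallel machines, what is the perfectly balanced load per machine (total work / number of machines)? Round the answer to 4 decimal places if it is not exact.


Total processing time = 5 + 14 + 11 + 13 + 7 + 7 + 4 + 4 + 9 = 74
Number of machines = 2
Ideal balanced load = 74 / 2 = 37.0

37.0


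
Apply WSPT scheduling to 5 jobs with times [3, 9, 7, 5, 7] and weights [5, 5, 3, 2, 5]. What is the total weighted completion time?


Compute p/w ratios and sort ascending (WSPT): [(3, 5), (7, 5), (9, 5), (7, 3), (5, 2)]
Compute weighted completion times:
  Job (p=3,w=5): C=3, w*C=5*3=15
  Job (p=7,w=5): C=10, w*C=5*10=50
  Job (p=9,w=5): C=19, w*C=5*19=95
  Job (p=7,w=3): C=26, w*C=3*26=78
  Job (p=5,w=2): C=31, w*C=2*31=62
Total weighted completion time = 300

300


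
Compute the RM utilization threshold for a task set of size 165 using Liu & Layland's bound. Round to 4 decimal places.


Compute 2^(1/165) = 1.0042097281
Subtract 1: 1.0042097281 - 1 = 0.0042097281
Multiply by n: 165 * 0.0042097281 = 0.6946051365
Round to 4 dp: 0.6946

0.6946


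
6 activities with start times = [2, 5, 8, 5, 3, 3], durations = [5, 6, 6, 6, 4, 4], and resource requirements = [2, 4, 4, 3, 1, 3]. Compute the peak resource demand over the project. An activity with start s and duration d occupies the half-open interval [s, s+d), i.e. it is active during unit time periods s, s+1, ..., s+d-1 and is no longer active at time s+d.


Each activity i is active on [start_i, start_i + duration_i).
Compute total resource usage per time slot:
  t=0: active resources = [], total = 0
  t=1: active resources = [], total = 0
  t=2: active resources = [2], total = 2
  t=3: active resources = [2, 1, 3], total = 6
  t=4: active resources = [2, 1, 3], total = 6
  t=5: active resources = [2, 4, 3, 1, 3], total = 13
  t=6: active resources = [2, 4, 3, 1, 3], total = 13
  t=7: active resources = [4, 3], total = 7
  t=8: active resources = [4, 4, 3], total = 11
  t=9: active resources = [4, 4, 3], total = 11
  t=10: active resources = [4, 4, 3], total = 11
  t=11: active resources = [4], total = 4
  t=12: active resources = [4], total = 4
  t=13: active resources = [4], total = 4
Peak resource demand = 13

13


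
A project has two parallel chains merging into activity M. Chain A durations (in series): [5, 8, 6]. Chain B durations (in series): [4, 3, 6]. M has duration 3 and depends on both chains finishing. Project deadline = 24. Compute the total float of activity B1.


Forward pass: ES(B1) = sum of predecessors on chain B = 0
EF = ES + duration = 0 + 4 = 4
Backward pass: LF(M) = deadline = 24; LS(M) = 24 - 3 = 21
LF(B1) = LS(M) - sum(successors on chain B) = 21 - 9 = 12
LS = LF - duration = 12 - 4 = 8
Total float = LS - ES = 8 - 0 = 8

8


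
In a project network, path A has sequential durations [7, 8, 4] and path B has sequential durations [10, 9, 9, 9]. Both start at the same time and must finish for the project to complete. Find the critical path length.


Path A total = 7 + 8 + 4 = 19
Path B total = 10 + 9 + 9 + 9 = 37
Critical path = longest path = max(19, 37) = 37

37


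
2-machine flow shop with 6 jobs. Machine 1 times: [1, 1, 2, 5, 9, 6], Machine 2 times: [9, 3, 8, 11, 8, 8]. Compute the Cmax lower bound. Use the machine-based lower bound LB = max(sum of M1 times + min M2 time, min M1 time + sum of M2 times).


LB1 = sum(M1 times) + min(M2 times) = 24 + 3 = 27
LB2 = min(M1 times) + sum(M2 times) = 1 + 47 = 48
Lower bound = max(LB1, LB2) = max(27, 48) = 48

48


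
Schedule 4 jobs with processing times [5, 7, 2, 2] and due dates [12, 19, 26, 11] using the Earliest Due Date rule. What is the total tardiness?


Sort by due date (EDD order): [(2, 11), (5, 12), (7, 19), (2, 26)]
Compute completion times and tardiness:
  Job 1: p=2, d=11, C=2, tardiness=max(0,2-11)=0
  Job 2: p=5, d=12, C=7, tardiness=max(0,7-12)=0
  Job 3: p=7, d=19, C=14, tardiness=max(0,14-19)=0
  Job 4: p=2, d=26, C=16, tardiness=max(0,16-26)=0
Total tardiness = 0

0


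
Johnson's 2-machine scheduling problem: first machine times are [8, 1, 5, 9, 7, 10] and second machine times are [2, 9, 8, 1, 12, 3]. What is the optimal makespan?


Apply Johnson's rule:
  Group 1 (a <= b): [(2, 1, 9), (3, 5, 8), (5, 7, 12)]
  Group 2 (a > b): [(6, 10, 3), (1, 8, 2), (4, 9, 1)]
Optimal job order: [2, 3, 5, 6, 1, 4]
Schedule:
  Job 2: M1 done at 1, M2 done at 10
  Job 3: M1 done at 6, M2 done at 18
  Job 5: M1 done at 13, M2 done at 30
  Job 6: M1 done at 23, M2 done at 33
  Job 1: M1 done at 31, M2 done at 35
  Job 4: M1 done at 40, M2 done at 41
Makespan = 41

41


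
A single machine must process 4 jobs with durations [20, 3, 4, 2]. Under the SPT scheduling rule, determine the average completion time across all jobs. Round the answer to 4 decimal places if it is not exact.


Sort jobs by processing time (SPT order): [2, 3, 4, 20]
Compute completion times sequentially:
  Job 1: processing = 2, completes at 2
  Job 2: processing = 3, completes at 5
  Job 3: processing = 4, completes at 9
  Job 4: processing = 20, completes at 29
Sum of completion times = 45
Average completion time = 45/4 = 11.25

11.25


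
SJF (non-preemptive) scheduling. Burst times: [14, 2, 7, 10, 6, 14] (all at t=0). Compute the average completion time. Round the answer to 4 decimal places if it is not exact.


SJF order (ascending): [2, 6, 7, 10, 14, 14]
Completion times:
  Job 1: burst=2, C=2
  Job 2: burst=6, C=8
  Job 3: burst=7, C=15
  Job 4: burst=10, C=25
  Job 5: burst=14, C=39
  Job 6: burst=14, C=53
Average completion = 142/6 = 23.6667

23.6667


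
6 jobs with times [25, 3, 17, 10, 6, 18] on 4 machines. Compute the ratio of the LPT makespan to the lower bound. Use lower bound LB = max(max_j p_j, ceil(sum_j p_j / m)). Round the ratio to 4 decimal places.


LPT order: [25, 18, 17, 10, 6, 3]
Machine loads after assignment: [25, 18, 17, 19]
LPT makespan = 25
Lower bound = max(max_job, ceil(total/4)) = max(25, 20) = 25
Ratio = 25 / 25 = 1.0

1.0


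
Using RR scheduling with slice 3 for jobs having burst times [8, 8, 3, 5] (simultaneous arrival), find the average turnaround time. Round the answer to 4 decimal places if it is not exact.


Time quantum = 3
Execution trace:
  J1 runs 3 units, time = 3
  J2 runs 3 units, time = 6
  J3 runs 3 units, time = 9
  J4 runs 3 units, time = 12
  J1 runs 3 units, time = 15
  J2 runs 3 units, time = 18
  J4 runs 2 units, time = 20
  J1 runs 2 units, time = 22
  J2 runs 2 units, time = 24
Finish times: [22, 24, 9, 20]
Average turnaround = 75/4 = 18.75

18.75


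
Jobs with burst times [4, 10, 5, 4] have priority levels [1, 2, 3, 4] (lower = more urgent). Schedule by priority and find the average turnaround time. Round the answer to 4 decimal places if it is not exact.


Sort by priority (ascending = highest first):
Order: [(1, 4), (2, 10), (3, 5), (4, 4)]
Completion times:
  Priority 1, burst=4, C=4
  Priority 2, burst=10, C=14
  Priority 3, burst=5, C=19
  Priority 4, burst=4, C=23
Average turnaround = 60/4 = 15.0

15.0


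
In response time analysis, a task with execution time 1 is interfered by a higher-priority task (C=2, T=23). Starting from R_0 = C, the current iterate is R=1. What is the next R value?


R_next = C + ceil(R_prev / T_hp) * C_hp
ceil(1 / 23) = ceil(0.0435) = 1
Interference = 1 * 2 = 2
R_next = 1 + 2 = 3

3


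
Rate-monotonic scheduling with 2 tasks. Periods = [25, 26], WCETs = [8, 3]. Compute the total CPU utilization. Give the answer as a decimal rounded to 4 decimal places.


Compute individual utilizations (exact fractions):
  Task 1: C/T = 8/25 (approx. 0.32)
  Task 2: C/T = 3/26 (approx. 0.1154)
Total utilization U = 8/25 + 3/26 = 283/650
Rounded to 4 decimal places: U = 0.4354
RM (Liu & Layland) bound for 2 tasks = 0.828427; compare with U = 283/650 (approx. 0.435385)
U <= bound, so schedulable by RM sufficient condition.

0.4354


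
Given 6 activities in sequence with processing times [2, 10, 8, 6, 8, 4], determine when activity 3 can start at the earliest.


Activity 3 starts after activities 1 through 2 complete.
Predecessor durations: [2, 10]
ES = 2 + 10 = 12

12


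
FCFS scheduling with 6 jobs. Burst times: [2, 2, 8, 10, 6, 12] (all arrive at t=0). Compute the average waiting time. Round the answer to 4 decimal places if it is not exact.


FCFS order (as given): [2, 2, 8, 10, 6, 12]
Waiting times:
  Job 1: wait = 0
  Job 2: wait = 2
  Job 3: wait = 4
  Job 4: wait = 12
  Job 5: wait = 22
  Job 6: wait = 28
Sum of waiting times = 68
Average waiting time = 68/6 = 11.3333

11.3333


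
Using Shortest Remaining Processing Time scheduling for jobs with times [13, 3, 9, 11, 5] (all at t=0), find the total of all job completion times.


Since all jobs arrive at t=0, SRPT equals SPT ordering.
SPT order: [3, 5, 9, 11, 13]
Completion times:
  Job 1: p=3, C=3
  Job 2: p=5, C=8
  Job 3: p=9, C=17
  Job 4: p=11, C=28
  Job 5: p=13, C=41
Total completion time = 3 + 8 + 17 + 28 + 41 = 97

97


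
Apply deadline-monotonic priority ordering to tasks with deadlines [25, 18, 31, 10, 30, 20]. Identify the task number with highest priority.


Sort tasks by relative deadline (ascending):
  Task 4: deadline = 10
  Task 2: deadline = 18
  Task 6: deadline = 20
  Task 1: deadline = 25
  Task 5: deadline = 30
  Task 3: deadline = 31
Priority order (highest first): [4, 2, 6, 1, 5, 3]
Highest priority task = 4

4


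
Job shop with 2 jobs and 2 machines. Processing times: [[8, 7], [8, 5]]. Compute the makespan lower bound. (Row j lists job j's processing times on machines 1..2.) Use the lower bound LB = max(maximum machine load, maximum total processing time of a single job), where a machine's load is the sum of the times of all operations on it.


Machine loads:
  Machine 1: 8 + 8 = 16
  Machine 2: 7 + 5 = 12
Max machine load = 16
Job totals:
  Job 1: 15
  Job 2: 13
Max job total = 15
Lower bound = max(16, 15) = 16

16


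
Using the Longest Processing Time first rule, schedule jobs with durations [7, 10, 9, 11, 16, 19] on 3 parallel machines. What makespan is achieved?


Sort jobs in decreasing order (LPT): [19, 16, 11, 10, 9, 7]
Assign each job to the least loaded machine:
  Machine 1: jobs [19, 7], load = 26
  Machine 2: jobs [16, 9], load = 25
  Machine 3: jobs [11, 10], load = 21
Makespan = max load = 26

26


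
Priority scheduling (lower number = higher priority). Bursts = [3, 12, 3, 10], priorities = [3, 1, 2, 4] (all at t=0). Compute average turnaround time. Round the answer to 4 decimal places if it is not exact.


Sort by priority (ascending = highest first):
Order: [(1, 12), (2, 3), (3, 3), (4, 10)]
Completion times:
  Priority 1, burst=12, C=12
  Priority 2, burst=3, C=15
  Priority 3, burst=3, C=18
  Priority 4, burst=10, C=28
Average turnaround = 73/4 = 18.25

18.25


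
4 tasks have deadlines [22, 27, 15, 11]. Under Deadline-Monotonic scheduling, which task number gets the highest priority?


Sort tasks by relative deadline (ascending):
  Task 4: deadline = 11
  Task 3: deadline = 15
  Task 1: deadline = 22
  Task 2: deadline = 27
Priority order (highest first): [4, 3, 1, 2]
Highest priority task = 4

4


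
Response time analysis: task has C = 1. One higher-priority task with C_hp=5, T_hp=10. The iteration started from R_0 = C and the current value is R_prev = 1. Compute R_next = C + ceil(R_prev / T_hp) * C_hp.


R_next = C + ceil(R_prev / T_hp) * C_hp
ceil(1 / 10) = ceil(0.1) = 1
Interference = 1 * 5 = 5
R_next = 1 + 5 = 6

6


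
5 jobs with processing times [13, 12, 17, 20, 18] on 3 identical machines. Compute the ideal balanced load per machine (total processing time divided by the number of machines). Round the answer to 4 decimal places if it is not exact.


Total processing time = 13 + 12 + 17 + 20 + 18 = 80
Number of machines = 3
Ideal balanced load = 80 / 3 = 26.6667

26.6667


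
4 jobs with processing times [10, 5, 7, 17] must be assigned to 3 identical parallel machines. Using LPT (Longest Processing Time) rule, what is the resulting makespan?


Sort jobs in decreasing order (LPT): [17, 10, 7, 5]
Assign each job to the least loaded machine:
  Machine 1: jobs [17], load = 17
  Machine 2: jobs [10], load = 10
  Machine 3: jobs [7, 5], load = 12
Makespan = max load = 17

17


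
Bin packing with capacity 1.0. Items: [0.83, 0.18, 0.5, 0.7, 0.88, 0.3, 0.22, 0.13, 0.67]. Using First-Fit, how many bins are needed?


Place items sequentially using First-Fit:
  Item 0.83 -> new Bin 1
  Item 0.18 -> new Bin 2
  Item 0.5 -> Bin 2 (now 0.68)
  Item 0.7 -> new Bin 3
  Item 0.88 -> new Bin 4
  Item 0.3 -> Bin 2 (now 0.98)
  Item 0.22 -> Bin 3 (now 0.92)
  Item 0.13 -> Bin 1 (now 0.96)
  Item 0.67 -> new Bin 5
Total bins used = 5

5


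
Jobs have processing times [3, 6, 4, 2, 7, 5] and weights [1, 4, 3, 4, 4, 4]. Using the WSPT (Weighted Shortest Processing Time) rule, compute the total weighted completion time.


Compute p/w ratios and sort ascending (WSPT): [(2, 4), (5, 4), (4, 3), (6, 4), (7, 4), (3, 1)]
Compute weighted completion times:
  Job (p=2,w=4): C=2, w*C=4*2=8
  Job (p=5,w=4): C=7, w*C=4*7=28
  Job (p=4,w=3): C=11, w*C=3*11=33
  Job (p=6,w=4): C=17, w*C=4*17=68
  Job (p=7,w=4): C=24, w*C=4*24=96
  Job (p=3,w=1): C=27, w*C=1*27=27
Total weighted completion time = 260

260


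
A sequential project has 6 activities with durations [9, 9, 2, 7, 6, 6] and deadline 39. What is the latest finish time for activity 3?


LF(activity 3) = deadline - sum of successor durations
Successors: activities 4 through 6 with durations [7, 6, 6]
Sum of successor durations = 19
LF = 39 - 19 = 20

20


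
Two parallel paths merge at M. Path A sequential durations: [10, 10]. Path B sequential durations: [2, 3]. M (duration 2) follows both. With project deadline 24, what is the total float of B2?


Forward pass: ES(B2) = sum of predecessors on chain B = 2
EF = ES + duration = 2 + 3 = 5
Backward pass: LF(M) = deadline = 24; LS(M) = 24 - 2 = 22
LF(B2) = LS(M) - sum(successors on chain B) = 22 - 0 = 22
LS = LF - duration = 22 - 3 = 19
Total float = LS - ES = 19 - 2 = 17

17


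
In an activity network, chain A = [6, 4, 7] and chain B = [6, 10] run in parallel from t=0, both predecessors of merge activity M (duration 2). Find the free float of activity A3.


ES(A3) = sum of predecessors on chain A = 10
EF(A3) = ES + duration = 10 + 7 = 17
Successor of A3 is M. ES(M) = max(sum(A), sum(B)) = max(17, 16) = 17
Free float = ES(successor) - EF(current) = 17 - 17 = 0

0


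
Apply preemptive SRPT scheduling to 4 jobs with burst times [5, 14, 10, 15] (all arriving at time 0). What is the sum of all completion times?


Since all jobs arrive at t=0, SRPT equals SPT ordering.
SPT order: [5, 10, 14, 15]
Completion times:
  Job 1: p=5, C=5
  Job 2: p=10, C=15
  Job 3: p=14, C=29
  Job 4: p=15, C=44
Total completion time = 5 + 15 + 29 + 44 = 93

93


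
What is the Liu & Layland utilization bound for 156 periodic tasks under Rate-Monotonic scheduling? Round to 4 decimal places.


Compute 2^(1/156) = 1.0044531370
Subtract 1: 1.0044531370 - 1 = 0.0044531370
Multiply by n: 156 * 0.0044531370 = 0.6946893720
Round to 4 dp: 0.6947

0.6947


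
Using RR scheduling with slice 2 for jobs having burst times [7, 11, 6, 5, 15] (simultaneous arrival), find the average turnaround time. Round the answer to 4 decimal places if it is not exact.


Time quantum = 2
Execution trace:
  J1 runs 2 units, time = 2
  J2 runs 2 units, time = 4
  J3 runs 2 units, time = 6
  J4 runs 2 units, time = 8
  J5 runs 2 units, time = 10
  J1 runs 2 units, time = 12
  J2 runs 2 units, time = 14
  J3 runs 2 units, time = 16
  J4 runs 2 units, time = 18
  J5 runs 2 units, time = 20
  J1 runs 2 units, time = 22
  J2 runs 2 units, time = 24
  J3 runs 2 units, time = 26
  J4 runs 1 units, time = 27
  J5 runs 2 units, time = 29
  J1 runs 1 units, time = 30
  J2 runs 2 units, time = 32
  J5 runs 2 units, time = 34
  J2 runs 2 units, time = 36
  J5 runs 2 units, time = 38
  J2 runs 1 units, time = 39
  J5 runs 2 units, time = 41
  J5 runs 2 units, time = 43
  J5 runs 1 units, time = 44
Finish times: [30, 39, 26, 27, 44]
Average turnaround = 166/5 = 33.2

33.2


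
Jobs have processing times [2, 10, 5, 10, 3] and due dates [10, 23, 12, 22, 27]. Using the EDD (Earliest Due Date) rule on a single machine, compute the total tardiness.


Sort by due date (EDD order): [(2, 10), (5, 12), (10, 22), (10, 23), (3, 27)]
Compute completion times and tardiness:
  Job 1: p=2, d=10, C=2, tardiness=max(0,2-10)=0
  Job 2: p=5, d=12, C=7, tardiness=max(0,7-12)=0
  Job 3: p=10, d=22, C=17, tardiness=max(0,17-22)=0
  Job 4: p=10, d=23, C=27, tardiness=max(0,27-23)=4
  Job 5: p=3, d=27, C=30, tardiness=max(0,30-27)=3
Total tardiness = 7

7


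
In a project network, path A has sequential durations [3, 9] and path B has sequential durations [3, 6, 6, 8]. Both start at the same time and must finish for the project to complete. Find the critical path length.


Path A total = 3 + 9 = 12
Path B total = 3 + 6 + 6 + 8 = 23
Critical path = longest path = max(12, 23) = 23

23


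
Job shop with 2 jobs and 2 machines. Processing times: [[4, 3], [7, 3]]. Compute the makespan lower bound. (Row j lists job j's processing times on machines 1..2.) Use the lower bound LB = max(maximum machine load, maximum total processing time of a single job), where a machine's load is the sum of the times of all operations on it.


Machine loads:
  Machine 1: 4 + 7 = 11
  Machine 2: 3 + 3 = 6
Max machine load = 11
Job totals:
  Job 1: 7
  Job 2: 10
Max job total = 10
Lower bound = max(11, 10) = 11

11
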